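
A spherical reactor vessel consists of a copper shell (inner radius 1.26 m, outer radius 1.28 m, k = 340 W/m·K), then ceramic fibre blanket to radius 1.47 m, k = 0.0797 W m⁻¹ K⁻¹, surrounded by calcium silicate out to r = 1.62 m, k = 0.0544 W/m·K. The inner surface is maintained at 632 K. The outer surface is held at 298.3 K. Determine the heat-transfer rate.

Treat each layer as a resistance in series:
  R_copper = (1/1.26 − 1/1.28)/(4πk) = 0.01240/(4π·340) = 2.902×10^-6 K/W
  R_ceramic fibre blanket = (1/1.28 − 1/1.47)/(4πk) = 0.1010/(4π·0.0797) = 0.1008 K/W
  R_calcium silicate = (1/1.47 − 1/1.62)/(4πk) = 0.06299/(4π·0.0544) = 0.09214 K/W
ΣR = 2.902×10^-6 + 0.1008 + 0.09214 = 0.1929 K/W
Q = ΔT/ΣR = (632 K − 298.3 K)/0.1929 = 1730 W

Q = 1730 W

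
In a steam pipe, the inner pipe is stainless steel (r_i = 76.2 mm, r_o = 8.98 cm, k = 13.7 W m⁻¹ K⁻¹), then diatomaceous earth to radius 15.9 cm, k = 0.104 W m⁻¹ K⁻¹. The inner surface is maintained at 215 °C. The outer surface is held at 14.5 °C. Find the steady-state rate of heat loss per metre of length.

Treat each layer as a resistance in series:
  R'_stainless steel = ln(0.0898/0.0762)/(2πk) = 0.1642/(2π·13.7) = 0.001908 m·K/W
  R'_diatomaceous earth = ln(0.159/0.0898)/(2πk) = 0.5713/(2π·0.104) = 0.8743 m·K/W
ΣR = 0.001908 + 0.8743 = 0.8762 m·K/W
Q' = ΔT/ΣR = (215 °C − 14.5 °C)/0.8762 = 229 W/m

Q' = 229 W/m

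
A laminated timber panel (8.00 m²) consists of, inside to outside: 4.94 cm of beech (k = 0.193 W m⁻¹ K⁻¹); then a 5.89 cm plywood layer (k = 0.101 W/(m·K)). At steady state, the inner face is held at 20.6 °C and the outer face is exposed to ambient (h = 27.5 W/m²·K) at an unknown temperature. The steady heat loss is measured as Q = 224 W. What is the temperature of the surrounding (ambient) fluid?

T_out = -3.91 °C

Series resistances:
  R_beech = L/(kA) = 0.0494/(0.193·8.00) = 0.03199 K/W
  R_plywood = L/(kA) = 0.0589/(0.101·8.00) = 0.07290 K/W
  R_conv,out = 1/(hA) = 1/(27.5·8.00) = 0.004545 K/W
ΣR = 0.1094 K/W
ΔT = Q·ΣR = 224 × 0.1094 = 24.51 K
Heat flows outward, so T_out = T_in − ΔT = 20.6 − 24.51 = -3.91 °C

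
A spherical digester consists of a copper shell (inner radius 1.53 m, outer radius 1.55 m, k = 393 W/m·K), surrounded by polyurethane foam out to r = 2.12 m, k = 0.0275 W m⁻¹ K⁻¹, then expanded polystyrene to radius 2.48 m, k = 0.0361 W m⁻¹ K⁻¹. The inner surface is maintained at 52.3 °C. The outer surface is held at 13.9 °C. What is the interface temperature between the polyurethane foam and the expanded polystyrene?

T = 22.8 °C

Resistance network (inner→outer):
  R_copper = (1/1.53 − 1/1.55)/(4πk) = 0.008433/(4π·393) = 1.708×10^-6 K/W
  R_polyurethane foam = (1/1.55 − 1/2.12)/(4πk) = 0.1735/(4π·0.0275) = 0.5020 K/W
  R_expanded polystyrene = (1/2.12 − 1/2.48)/(4πk) = 0.06847/(4π·0.0361) = 0.1509 K/W
ΣR = 1.708×10^-6 + 0.5020 + 0.1509 = 0.6529 K/W
Q = ΔT/ΣR = (52.3 °C − 13.9 °C)/0.6529 = 58.81 W
From the inner boundary to the polyurethane foam/expanded polystyrene interface, ΣR_partial = 0.5020 K/W.
T_interface = T_in − Q·ΣR_partial = 52.3 °C − (58.81)(0.5020) = 22.8 °C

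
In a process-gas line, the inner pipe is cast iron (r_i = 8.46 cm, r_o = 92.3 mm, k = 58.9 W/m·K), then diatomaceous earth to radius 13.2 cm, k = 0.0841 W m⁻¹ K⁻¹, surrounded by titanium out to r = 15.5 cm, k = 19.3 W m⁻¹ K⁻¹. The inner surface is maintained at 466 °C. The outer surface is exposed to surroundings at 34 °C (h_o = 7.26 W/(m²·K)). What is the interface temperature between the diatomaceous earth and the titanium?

T = 109 °C

Series thermal resistances, inner to outer:
  R'_cast iron = ln(0.0923/0.0846)/(2πk) = 0.08711/(2π·58.9) = 2.354×10^-4 m·K/W
  R'_diatomaceous earth = ln(0.132/0.0923)/(2πk) = 0.3578/(2π·0.0841) = 0.6770 m·K/W
  R'_titanium = ln(0.155/0.132)/(2πk) = 0.1606/(2π·19.3) = 0.001325 m·K/W
  R'_conv,out = 1/(2πr h) = 1/(2π·0.155·7.26) = 0.1414 m·K/W
ΣR = 2.354×10^-4 + 0.6770 + 0.001325 + 0.1414 = 0.8200 m·K/W
Q' = ΔT/ΣR = (466 °C − 34 °C)/0.8200 = 526.8 W/m
From the inner boundary to the diatomaceous earth/titanium interface, ΣR_partial = 0.6772 m·K/W.
T_interface = T_in − Q'·ΣR_partial = 466 °C − (526.8)(0.6772) = 109 °C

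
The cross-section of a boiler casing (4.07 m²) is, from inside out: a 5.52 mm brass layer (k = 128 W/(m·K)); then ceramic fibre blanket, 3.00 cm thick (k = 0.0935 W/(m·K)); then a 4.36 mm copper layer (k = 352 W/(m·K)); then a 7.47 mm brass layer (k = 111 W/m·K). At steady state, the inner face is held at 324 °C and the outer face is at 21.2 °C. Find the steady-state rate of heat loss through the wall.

Treat each layer as a resistance in series:
  R_brass = L/(kA) = 0.00552/(128·4.07) = 1.060×10^-5 K/W
  R_ceramic fibre blanket = L/(kA) = 0.0300/(0.0935·4.07) = 0.07883 K/W
  R_copper = L/(kA) = 0.00436/(352·4.07) = 3.043×10^-6 K/W
  R_brass = L/(kA) = 0.00747/(111·4.07) = 1.653×10^-5 K/W
ΣR = 1.060×10^-5 + 0.07883 + 3.043×10^-6 + 1.653×10^-5 = 0.07886 K/W
Q = ΔT/ΣR = (324 °C − 21.2 °C)/0.07886 = 3840 W

Q = 3.84 kW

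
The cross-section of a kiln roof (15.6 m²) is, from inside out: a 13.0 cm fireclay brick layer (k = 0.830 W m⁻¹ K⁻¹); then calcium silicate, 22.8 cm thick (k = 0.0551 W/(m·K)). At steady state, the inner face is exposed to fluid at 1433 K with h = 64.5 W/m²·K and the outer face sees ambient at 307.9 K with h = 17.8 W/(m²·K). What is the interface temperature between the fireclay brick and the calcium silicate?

Treat each layer as a resistance in series:
  R_conv,in = 1/(hA) = 1/(64.5·15.6) = 9.938×10^-4 K/W
  R_fireclay brick = L/(kA) = 0.130/(0.830·15.6) = 0.01004 K/W
  R_calcium silicate = L/(kA) = 0.228/(0.0551·15.6) = 0.2653 K/W
  R_conv,out = 1/(hA) = 1/(17.8·15.6) = 0.003601 K/W
ΣR = 9.938×10^-4 + 0.01004 + 0.2653 + 0.003601 = 0.2799 K/W
Q = ΔT/ΣR = (1433 K − 307.9 K)/0.2799 = 4020 W
From the inner boundary to the fireclay brick/calcium silicate interface, ΣR_partial = 0.01103 K/W.
T_interface = T_in − Q·ΣR_partial = 1433 K − (4020)(0.01103) = 1389 K

T = 1389 K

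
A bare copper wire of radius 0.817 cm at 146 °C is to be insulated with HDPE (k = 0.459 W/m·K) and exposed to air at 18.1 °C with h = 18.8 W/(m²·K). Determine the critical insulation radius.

For a cylinder, r_cr = k_ins/h = 0.459/18.8 = 0.0244 m = 2.44 cm

r_cr = 2.44 cm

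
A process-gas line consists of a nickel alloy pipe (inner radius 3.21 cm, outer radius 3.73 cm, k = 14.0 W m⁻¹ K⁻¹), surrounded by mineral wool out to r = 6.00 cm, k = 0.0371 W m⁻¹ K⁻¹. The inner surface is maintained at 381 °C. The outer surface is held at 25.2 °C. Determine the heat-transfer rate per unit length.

Series thermal resistances, inner to outer:
  R'_nickel alloy = ln(0.0373/0.0321)/(2πk) = 0.1501/(2π·14.0) = 0.001707 m·K/W
  R'_mineral wool = ln(0.0600/0.0373)/(2πk) = 0.4754/(2π·0.0371) = 2.039 m·K/W
ΣR = 0.001707 + 2.039 = 2.041 m·K/W
Q' = ΔT/ΣR = (381 °C − 25.2 °C)/2.041 = 174 W/m

Q' = 174 W/m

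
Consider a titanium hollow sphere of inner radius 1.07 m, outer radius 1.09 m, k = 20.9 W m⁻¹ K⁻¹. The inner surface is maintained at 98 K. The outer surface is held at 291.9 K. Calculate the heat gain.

Q = 4πk·ΔT/(1/r₁ − 1/r₂) = 4π × 20.9 × 193.9 / (1/1.07 − 1/1.09) = 2.97×10^6 W

Q = 2970 kW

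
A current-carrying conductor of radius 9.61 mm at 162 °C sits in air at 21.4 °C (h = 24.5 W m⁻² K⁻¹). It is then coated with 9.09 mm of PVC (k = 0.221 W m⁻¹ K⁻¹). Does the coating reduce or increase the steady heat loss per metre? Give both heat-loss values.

reduces: 208 → 170 W/m

Critical radius for a cylinder: r_cr = k/h = 0.00902 m = 0.902 cm.
Outer radius after coating: r₂ = 0.00961 + 0.00909 = 0.01870 m.
Since r₁ ≥ r_cr, any added insulation reduces the heat loss.
Bare: R = 1/(2πr₁h) = 0.6760 m·K/W; Q = 140.6/0.6760 = 208 W/m.
Coated: R = R_cond + R_conv = 0.8268 m·K/W; Q = 140.6/0.8268 = 170 W/m.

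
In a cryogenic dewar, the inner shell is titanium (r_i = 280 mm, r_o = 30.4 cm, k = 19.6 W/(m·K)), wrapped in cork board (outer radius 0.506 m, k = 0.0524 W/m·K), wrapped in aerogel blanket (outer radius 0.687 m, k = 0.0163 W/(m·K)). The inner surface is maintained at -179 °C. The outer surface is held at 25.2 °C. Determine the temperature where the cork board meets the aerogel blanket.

T = -89.2 °C

Treat each layer as a resistance in series:
  R_titanium = (1/0.280 − 1/0.304)/(4πk) = 0.2820/(4π·19.6) = 0.001145 K/W
  R_cork board = (1/0.304 − 1/0.506)/(4πk) = 1.313/(4π·0.0524) = 1.994 K/W
  R_aerogel blanket = (1/0.506 − 1/0.687)/(4πk) = 0.5207/(4π·0.0163) = 2.542 K/W
ΣR = 0.001145 + 1.994 + 2.542 = 4.537 K/W
Q = ΔT/ΣR = (-179 °C − 25.2 °C)/4.537 = -45.01 W
From the inner boundary to the cork board/aerogel blanket interface, ΣR_partial = 1.995 K/W.
T_interface = T_in − Q·ΣR_partial = -179 °C − (-45.01)(1.995) = -89.2 °C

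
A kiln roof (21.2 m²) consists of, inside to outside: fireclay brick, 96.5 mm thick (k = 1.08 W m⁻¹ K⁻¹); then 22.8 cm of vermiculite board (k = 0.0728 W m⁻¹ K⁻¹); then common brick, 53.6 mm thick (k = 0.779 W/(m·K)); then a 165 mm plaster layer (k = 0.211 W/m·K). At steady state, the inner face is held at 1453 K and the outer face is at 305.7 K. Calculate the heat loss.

Q = 5.97 kW

Treat each layer as a resistance in series:
  R_fireclay brick = L/(kA) = 0.0965/(1.08·21.2) = 0.004215 K/W
  R_vermiculite board = L/(kA) = 0.228/(0.0728·21.2) = 0.1477 K/W
  R_common brick = L/(kA) = 0.0536/(0.779·21.2) = 0.003246 K/W
  R_plaster = L/(kA) = 0.165/(0.211·21.2) = 0.03689 K/W
ΣR = 0.004215 + 0.1477 + 0.003246 + 0.03689 = 0.1921 K/W
Q = ΔT/ΣR = (1453 K − 305.7 K)/0.1921 = 5970 W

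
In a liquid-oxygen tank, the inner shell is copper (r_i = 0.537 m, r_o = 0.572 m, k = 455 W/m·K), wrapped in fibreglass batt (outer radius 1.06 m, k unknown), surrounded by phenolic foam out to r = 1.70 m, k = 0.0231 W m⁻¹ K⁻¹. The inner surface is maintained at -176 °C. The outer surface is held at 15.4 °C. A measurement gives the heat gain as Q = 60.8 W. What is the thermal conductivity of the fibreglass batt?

ΣR = ΔT/Q = |-176 − 15.4|/60.8 = 3.148 K/W
Known resistances:
  R_copper = (1/0.537 − 1/0.572)/(4πk) = 0.1139/(4π·455) = 1.993×10^-5 K/W
  R_phenolic foam = (1/1.06 − 1/1.70)/(4πk) = 0.3552/(4π·0.0231) = 1.223 K/W
R_fibreglass batt = ΣR − ΣR_known = 3.148 − 1.223 = 1.925 K/W
(1/r₁−1/r₂)/(4πk) = 1.925 ⇒ k = 0.8049/(4π·1.925) = 0.0333 W/m·K

k = 0.0333 W/m·K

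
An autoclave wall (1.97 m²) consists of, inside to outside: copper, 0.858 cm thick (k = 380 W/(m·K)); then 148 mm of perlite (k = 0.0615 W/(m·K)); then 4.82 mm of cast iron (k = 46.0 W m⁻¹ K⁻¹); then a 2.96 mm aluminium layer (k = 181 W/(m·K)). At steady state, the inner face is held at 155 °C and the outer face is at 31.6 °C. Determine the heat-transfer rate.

Resistance network (inner→outer):
  R_copper = L/(kA) = 0.00858/(380·1.97) = 1.146×10^-5 K/W
  R_perlite = L/(kA) = 0.148/(0.0615·1.97) = 1.222 K/W
  R_cast iron = L/(kA) = 0.00482/(46.0·1.97) = 5.319×10^-5 K/W
  R_aluminium = L/(kA) = 0.00296/(181·1.97) = 8.301×10^-6 K/W
ΣR = 1.146×10^-5 + 1.222 + 5.319×10^-5 + 8.301×10^-6 = 1.222 K/W
Q = ΔT/ΣR = (155 °C − 31.6 °C)/1.222 = 101 W

Q = 101 W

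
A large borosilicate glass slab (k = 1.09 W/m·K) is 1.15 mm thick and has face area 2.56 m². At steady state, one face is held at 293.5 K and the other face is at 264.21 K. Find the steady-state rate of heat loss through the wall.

Q = kA·ΔT/L = 1.09 × 2.56 × |293.5 K − 264.21 K| / 0.00115 = 71100 W

Q = 71100 W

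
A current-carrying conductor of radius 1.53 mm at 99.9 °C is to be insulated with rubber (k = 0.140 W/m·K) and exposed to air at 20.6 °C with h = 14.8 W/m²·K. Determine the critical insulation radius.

For a cylinder, r_cr = k_ins/h = 0.140/14.8 = 0.00946 m = 0.946 cm

r_cr = 0.946 cm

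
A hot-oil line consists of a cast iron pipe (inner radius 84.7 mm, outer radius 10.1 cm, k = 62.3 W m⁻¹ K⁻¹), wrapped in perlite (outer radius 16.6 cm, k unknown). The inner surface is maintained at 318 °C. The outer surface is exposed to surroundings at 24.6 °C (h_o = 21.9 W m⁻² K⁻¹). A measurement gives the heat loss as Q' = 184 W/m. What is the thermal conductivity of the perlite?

k = 0.0510 W/m·K

ΣR = ΔT/Q' = |318 − 24.6|/184 = 1.595 m·K/W
Known resistances:
  R'_cast iron = ln(0.101/0.0847)/(2πk) = 0.1760/(2π·62.3) = 4.496×10^-4 m·K/W
  R'_conv,out = 1/(2πr h) = 1/(2π·0.166·21.9) = 0.04378 m·K/W
R_perlite = ΣR − ΣR_known = 1.595 − 0.04423 = 1.551 m·K/W
ln(r₂/r₁)/(2πk) = 1.551 ⇒ k = 0.4969/(2π·1.551) = 0.0510 W/m·K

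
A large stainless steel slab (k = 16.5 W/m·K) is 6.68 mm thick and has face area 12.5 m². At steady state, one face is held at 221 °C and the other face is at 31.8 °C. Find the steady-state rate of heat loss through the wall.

Q = kA·ΔT/L = 16.5 × 12.5 × |221 °C − 31.8 °C| / 0.00668 = 5.84×10^6 W

Q = 5840 kW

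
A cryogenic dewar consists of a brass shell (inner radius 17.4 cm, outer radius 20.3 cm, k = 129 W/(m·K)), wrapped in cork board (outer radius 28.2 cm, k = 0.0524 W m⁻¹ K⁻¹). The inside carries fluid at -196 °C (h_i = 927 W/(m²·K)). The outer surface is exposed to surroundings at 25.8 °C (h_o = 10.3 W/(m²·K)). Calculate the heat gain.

Treat each layer as a resistance in series:
  R_conv,in = 1/(4πr²h) = 1/(4π·0.174²·927) = 0.002835 K/W
  R_brass = (1/0.174 − 1/0.203)/(4πk) = 0.8210/(4π·129) = 5.065×10^-4 K/W
  R_cork board = (1/0.203 − 1/0.282)/(4πk) = 1.380/(4π·0.0524) = 2.096 K/W
  R_conv,out = 1/(4πr²h) = 1/(4π·0.282²·10.3) = 0.09715 K/W
ΣR = 0.002835 + 5.065×10^-4 + 2.096 + 0.09715 = 2.196 K/W
Q = ΔT/ΣR = (-196 °C − 25.8 °C)/2.196 = -101 W
(Negative Q ⇒ heat flows inward; heat gain = 101 W.)

Q = 101 W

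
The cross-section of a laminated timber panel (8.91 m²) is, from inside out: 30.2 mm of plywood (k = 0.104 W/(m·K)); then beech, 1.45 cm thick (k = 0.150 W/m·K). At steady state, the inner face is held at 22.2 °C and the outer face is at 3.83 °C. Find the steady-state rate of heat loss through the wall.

Treat each layer as a resistance in series:
  R_plywood = L/(kA) = 0.0302/(0.104·8.91) = 0.03259 K/W
  R_beech = L/(kA) = 0.0145/(0.150·8.91) = 0.01085 K/W
ΣR = 0.03259 + 0.01085 = 0.04344 K/W
Q = ΔT/ΣR = (22.2 °C − 3.83 °C)/0.04344 = 423 W

Q = 423 W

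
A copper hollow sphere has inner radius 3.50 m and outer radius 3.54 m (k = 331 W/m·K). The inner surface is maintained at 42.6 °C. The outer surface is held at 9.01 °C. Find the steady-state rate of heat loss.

Q = 4πk·ΔT/(1/r₁ − 1/r₂) = 4π × 331 × 33.59 / (1/3.50 − 1/3.54) = 4.33×10^7 W

Q = 4.33×10^7 W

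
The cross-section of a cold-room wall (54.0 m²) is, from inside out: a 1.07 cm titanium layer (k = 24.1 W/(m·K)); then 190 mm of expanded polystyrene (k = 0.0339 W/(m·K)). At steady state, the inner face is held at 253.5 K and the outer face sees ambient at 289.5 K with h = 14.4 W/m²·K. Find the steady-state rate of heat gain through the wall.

Resistance network (inner→outer):
  R_titanium = L/(kA) = 0.0107/(24.1·54.0) = 8.222×10^-6 K/W
  R_expanded polystyrene = L/(kA) = 0.190/(0.0339·54.0) = 0.1038 K/W
  R_conv,out = 1/(hA) = 1/(14.4·54.0) = 0.001286 K/W
ΣR = 8.222×10^-6 + 0.1038 + 0.001286 = 0.1051 K/W
Q = ΔT/ΣR = (253.5 K − 289.5 K)/0.1051 = -343 W
(Negative Q ⇒ heat flows inward; heat gain = 343 W.)

Q = 343 W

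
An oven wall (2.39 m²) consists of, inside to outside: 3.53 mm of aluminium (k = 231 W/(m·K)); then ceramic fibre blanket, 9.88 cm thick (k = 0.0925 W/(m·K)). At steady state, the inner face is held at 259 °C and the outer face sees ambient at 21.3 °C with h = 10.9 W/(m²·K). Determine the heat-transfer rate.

Q = 490 W

Resistance network (inner→outer):
  R_aluminium = L/(kA) = 0.00353/(231·2.39) = 6.394×10^-6 K/W
  R_ceramic fibre blanket = L/(kA) = 0.0988/(0.0925·2.39) = 0.4469 K/W
  R_conv,out = 1/(hA) = 1/(10.9·2.39) = 0.03839 K/W
ΣR = 6.394×10^-6 + 0.4469 + 0.03839 = 0.4853 K/W
Q = ΔT/ΣR = (259 °C − 21.3 °C)/0.4853 = 490 W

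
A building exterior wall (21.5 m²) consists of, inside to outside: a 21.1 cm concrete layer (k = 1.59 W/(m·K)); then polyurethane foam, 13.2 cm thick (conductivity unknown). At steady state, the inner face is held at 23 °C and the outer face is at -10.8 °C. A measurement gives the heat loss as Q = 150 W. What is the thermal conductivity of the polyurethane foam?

k = 0.0280 W/m·K

ΣR = ΔT/Q = |23 − -10.8|/150 = 0.2253 K/W
Known resistances:
  R_concrete = L/(kA) = 0.211/(1.59·21.5) = 0.006172 K/W
R_polyurethane foam = ΣR − ΣR_known = 0.2253 − 0.006172 = 0.2191 K/W
L/(kA) = 0.2191 ⇒ k = 0.132/(0.2191·21.5) = 0.0280 W/m·K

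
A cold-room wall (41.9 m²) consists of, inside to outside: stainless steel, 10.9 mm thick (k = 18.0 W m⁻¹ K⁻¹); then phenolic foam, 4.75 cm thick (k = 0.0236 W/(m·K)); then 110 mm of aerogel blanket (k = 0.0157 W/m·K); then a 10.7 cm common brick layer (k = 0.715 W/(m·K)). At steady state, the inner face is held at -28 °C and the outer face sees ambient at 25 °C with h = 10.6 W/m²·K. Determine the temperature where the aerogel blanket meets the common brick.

T = 23.6 °C

Series thermal resistances, inner to outer:
  R_stainless steel = L/(kA) = 0.0109/(18.0·41.9) = 1.445×10^-5 K/W
  R_phenolic foam = L/(kA) = 0.0475/(0.0236·41.9) = 0.04804 K/W
  R_aerogel blanket = L/(kA) = 0.110/(0.0157·41.9) = 0.1672 K/W
  R_common brick = L/(kA) = 0.107/(0.715·41.9) = 0.003572 K/W
  R_conv,out = 1/(hA) = 1/(10.6·41.9) = 0.002252 K/W
ΣR = 1.445×10^-5 + 0.04804 + 0.1672 + 0.003572 + 0.002252 = 0.2211 K/W
Q = ΔT/ΣR = (-28 °C − 25 °C)/0.2211 = -239.7 W
From the inner boundary to the aerogel blanket/common brick interface, ΣR_partial = 0.2153 K/W.
T_interface = T_in − Q·ΣR_partial = -28 °C − (-239.7)(0.2153) = 23.6 °C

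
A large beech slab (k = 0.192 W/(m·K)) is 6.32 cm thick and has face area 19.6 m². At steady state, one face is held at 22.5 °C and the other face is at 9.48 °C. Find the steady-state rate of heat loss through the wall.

Q = 775 W

Q = kA·ΔT/L = 0.192 × 19.6 × |22.5 °C − 9.48 °C| / 0.0632 = 775 W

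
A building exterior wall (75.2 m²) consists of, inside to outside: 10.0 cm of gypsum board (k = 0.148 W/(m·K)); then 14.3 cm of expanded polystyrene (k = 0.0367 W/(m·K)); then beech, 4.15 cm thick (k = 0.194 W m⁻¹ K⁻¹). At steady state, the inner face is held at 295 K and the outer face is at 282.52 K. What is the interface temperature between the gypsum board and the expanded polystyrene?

Treat each layer as a resistance in series:
  R_gypsum board = L/(kA) = 0.100/(0.148·75.2) = 0.008985 K/W
  R_expanded polystyrene = L/(kA) = 0.143/(0.0367·75.2) = 0.05181 K/W
  R_beech = L/(kA) = 0.0415/(0.194·75.2) = 0.002845 K/W
ΣR = 0.008985 + 0.05181 + 0.002845 = 0.06364 K/W
Q = ΔT/ΣR = (295 K − 282.52 K)/0.06364 = 196.1 W
From the inner boundary to the gypsum board/expanded polystyrene interface, ΣR_partial = 0.008985 K/W.
T_interface = T_in − Q·ΣR_partial = 295 K − (196.1)(0.008985) = 293.2 K

T = 293.2 K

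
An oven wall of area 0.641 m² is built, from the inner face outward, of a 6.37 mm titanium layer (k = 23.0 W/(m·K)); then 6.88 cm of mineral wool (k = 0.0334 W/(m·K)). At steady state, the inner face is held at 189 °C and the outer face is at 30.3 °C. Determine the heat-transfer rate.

Q = 49.4 W

Treat each layer as a resistance in series:
  R_titanium = L/(kA) = 0.00637/(23.0·0.641) = 4.321×10^-4 K/W
  R_mineral wool = L/(kA) = 0.0688/(0.0334·0.641) = 3.214 K/W
ΣR = 4.321×10^-4 + 3.214 = 3.214 K/W
Q = ΔT/ΣR = (189 °C − 30.3 °C)/3.214 = 49.4 W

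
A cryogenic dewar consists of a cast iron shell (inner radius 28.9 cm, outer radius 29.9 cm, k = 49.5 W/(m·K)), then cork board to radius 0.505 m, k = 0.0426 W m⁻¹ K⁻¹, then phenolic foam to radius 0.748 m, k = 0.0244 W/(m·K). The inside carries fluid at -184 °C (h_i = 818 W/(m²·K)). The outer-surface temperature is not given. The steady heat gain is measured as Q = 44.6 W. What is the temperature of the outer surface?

Sum the resistances:
  R_conv,in = 1/(4πr²h) = 1/(4π·0.289²·818) = 0.001165 K/W
  R_cast iron = (1/0.289 − 1/0.299)/(4πk) = 0.1157/(4π·49.5) = 1.860×10^-4 K/W
  R_cork board = (1/0.299 − 1/0.505)/(4πk) = 1.364/(4π·0.0426) = 2.549 K/W
  R_phenolic foam = (1/0.505 − 1/0.748)/(4πk) = 0.6433/(4π·0.0244) = 2.098 K/W
ΣR = 4.648 K/W
ΔT = Q·ΣR = 44.6 × 4.648 = 207.3 K
Heat flows inward, so T_out = T_in + ΔT = -184 + 207.3 = 23.3 °C

T_out = 23.3 °C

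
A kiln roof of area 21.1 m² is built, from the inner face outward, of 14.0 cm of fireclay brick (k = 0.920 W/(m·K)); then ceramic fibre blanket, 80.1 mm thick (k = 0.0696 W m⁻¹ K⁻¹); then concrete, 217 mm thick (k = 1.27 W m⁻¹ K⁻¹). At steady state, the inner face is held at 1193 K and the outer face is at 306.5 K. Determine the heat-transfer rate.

Q = 12700 W

Treat each layer as a resistance in series:
  R_fireclay brick = L/(kA) = 0.140/(0.920·21.1) = 0.007212 K/W
  R_ceramic fibre blanket = L/(kA) = 0.0801/(0.0696·21.1) = 0.05454 K/W
  R_concrete = L/(kA) = 0.217/(1.27·21.1) = 0.008098 K/W
ΣR = 0.007212 + 0.05454 + 0.008098 = 0.06985 K/W
Q = ΔT/ΣR = (1193 K − 306.5 K)/0.06985 = 12700 W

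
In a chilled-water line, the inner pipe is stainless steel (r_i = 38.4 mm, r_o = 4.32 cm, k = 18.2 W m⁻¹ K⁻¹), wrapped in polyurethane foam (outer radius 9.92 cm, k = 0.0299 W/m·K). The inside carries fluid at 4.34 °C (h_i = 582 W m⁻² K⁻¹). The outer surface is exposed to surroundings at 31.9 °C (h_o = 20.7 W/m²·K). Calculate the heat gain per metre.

Resistance network (inner→outer):
  R'_conv,in = 1/(2πr h) = 1/(2π·0.0384·582) = 0.007121 m·K/W
  R'_stainless steel = ln(0.0432/0.0384)/(2πk) = 0.1178/(2π·18.2) = 0.001030 m·K/W
  R'_polyurethane foam = ln(0.0992/0.0432)/(2πk) = 0.8313/(2π·0.0299) = 4.425 m·K/W
  R'_conv,out = 1/(2πr h) = 1/(2π·0.0992·20.7) = 0.07751 m·K/W
ΣR = 0.007121 + 0.001030 + 4.425 + 0.07751 = 4.511 m·K/W
Q' = ΔT/ΣR = (4.34 °C − 31.9 °C)/4.511 = -6.11 W/m
(Negative Q' ⇒ heat flows inward; heat gain = 6.11 W/m.)

Q' = 6.11 W/m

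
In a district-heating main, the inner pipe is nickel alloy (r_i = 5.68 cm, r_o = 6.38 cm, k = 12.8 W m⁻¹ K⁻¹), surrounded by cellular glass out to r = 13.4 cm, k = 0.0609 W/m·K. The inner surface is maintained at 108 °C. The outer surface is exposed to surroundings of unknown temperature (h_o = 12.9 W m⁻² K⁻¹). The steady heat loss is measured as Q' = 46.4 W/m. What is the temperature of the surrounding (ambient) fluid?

T_out = 13.7 °C

Sum the resistances:
  R'_nickel alloy = ln(0.0638/0.0568)/(2πk) = 0.1162/(2π·12.8) = 0.001445 m·K/W
  R'_cellular glass = ln(0.134/0.0638)/(2πk) = 0.7421/(2π·0.0609) = 1.939 m·K/W
  R'_conv,out = 1/(2πr h) = 1/(2π·0.134·12.9) = 0.09207 m·K/W
ΣR = 2.033 m·K/W
ΔT = Q'·ΣR = 46.4 × 2.033 = 94.33 K
Heat flows outward, so T_out = T_in − ΔT = 108 − 94.33 = 13.7 °C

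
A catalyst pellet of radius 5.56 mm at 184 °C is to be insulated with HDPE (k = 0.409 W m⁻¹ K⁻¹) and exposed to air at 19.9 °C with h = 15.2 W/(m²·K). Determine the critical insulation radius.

For a sphere, r_cr = 2k_ins/h = 2·0.409/15.2 = 0.0538 m = 5.38 cm

r_cr = 5.38 cm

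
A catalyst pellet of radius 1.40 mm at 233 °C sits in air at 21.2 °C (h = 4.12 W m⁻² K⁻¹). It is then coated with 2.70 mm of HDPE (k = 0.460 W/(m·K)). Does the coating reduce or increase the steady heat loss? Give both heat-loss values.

increases: 0.0215 → 0.172 W

Critical radius for a sphere: r_cr = 2k/h = 0.223 m = 22.3 cm.
Outer radius after coating: r₂ = 0.00140 + 0.00270 = 0.00410 m.
Since r₁ < r_cr and r₂ ≤ r_cr, the coating moves toward the maximum at r_cr — heat loss rises.
Bare: R = 1/(4πr₁²h) = 9855 K/W; Q = 211.8/9855 = 0.0215 W.
Coated: R = R_cond + R_conv = 1230 K/W; Q = 211.8/1230 = 0.172 W.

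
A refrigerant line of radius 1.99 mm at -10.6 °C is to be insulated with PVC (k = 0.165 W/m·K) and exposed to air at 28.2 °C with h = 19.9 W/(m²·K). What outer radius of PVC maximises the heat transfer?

r_cr = 0.829 cm

For a cylinder, r_cr = k_ins/h = 0.165/19.9 = 0.00829 m = 0.829 cm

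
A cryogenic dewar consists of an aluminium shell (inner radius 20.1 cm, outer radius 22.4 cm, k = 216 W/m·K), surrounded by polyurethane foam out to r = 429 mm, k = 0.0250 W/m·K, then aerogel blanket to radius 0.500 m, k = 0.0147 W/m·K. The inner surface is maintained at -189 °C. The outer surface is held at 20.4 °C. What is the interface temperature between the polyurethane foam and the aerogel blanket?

T = -23.3 °C

Resistance network (inner→outer):
  R_aluminium = (1/0.201 − 1/0.224)/(4πk) = 0.5108/(4π·216) = 1.882×10^-4 K/W
  R_polyurethane foam = (1/0.224 − 1/0.429)/(4πk) = 2.133/(4π·0.0250) = 6.790 K/W
  R_aerogel blanket = (1/0.429 − 1/0.500)/(4πk) = 0.3310/(4π·0.0147) = 1.792 K/W
ΣR = 1.882×10^-4 + 6.790 + 1.792 = 8.582 K/W
Q = ΔT/ΣR = (-189 °C − 20.4 °C)/8.582 = -24.40 W
From the inner boundary to the polyurethane foam/aerogel blanket interface, ΣR_partial = 6.790 K/W.
T_interface = T_in − Q·ΣR_partial = -189 °C − (-24.40)(6.790) = -23.3 °C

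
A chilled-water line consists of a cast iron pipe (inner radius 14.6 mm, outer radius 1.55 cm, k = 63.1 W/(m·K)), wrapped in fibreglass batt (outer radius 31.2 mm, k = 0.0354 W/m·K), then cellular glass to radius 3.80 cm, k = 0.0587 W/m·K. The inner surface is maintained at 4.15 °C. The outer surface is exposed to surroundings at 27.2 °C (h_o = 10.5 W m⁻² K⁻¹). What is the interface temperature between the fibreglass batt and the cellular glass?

Treat each layer as a resistance in series:
  R'_cast iron = ln(0.0155/0.0146)/(2πk) = 0.05982/(2π·63.1) = 1.509×10^-4 m·K/W
  R'_fibreglass batt = ln(0.0312/0.0155)/(2πk) = 0.6996/(2π·0.0354) = 3.145 m·K/W
  R'_cellular glass = ln(0.0380/0.0312)/(2πk) = 0.1972/(2π·0.0587) = 0.5346 m·K/W
  R'_conv,out = 1/(2πr h) = 1/(2π·0.0380·10.5) = 0.3989 m·K/W
ΣR = 1.509×10^-4 + 3.145 + 0.5346 + 0.3989 = 4.079 m·K/W
Q' = ΔT/ΣR = (4.15 °C − 27.2 °C)/4.079 = -5.651 W/m
From the inner boundary to the fibreglass batt/cellular glass interface, ΣR_partial = 3.145 m·K/W.
T_interface = T_in − Q'·ΣR_partial = 4.15 °C − (-5.651)(3.145) = 21.9 °C

T = 21.9 °C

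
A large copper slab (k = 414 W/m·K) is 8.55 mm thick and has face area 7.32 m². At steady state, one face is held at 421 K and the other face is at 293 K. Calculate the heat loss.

Q = 4.54×10^7 W

Q = kA·ΔT/L = 414 × 7.32 × |421 K − 293 K| / 0.00855 = 4.54×10^7 W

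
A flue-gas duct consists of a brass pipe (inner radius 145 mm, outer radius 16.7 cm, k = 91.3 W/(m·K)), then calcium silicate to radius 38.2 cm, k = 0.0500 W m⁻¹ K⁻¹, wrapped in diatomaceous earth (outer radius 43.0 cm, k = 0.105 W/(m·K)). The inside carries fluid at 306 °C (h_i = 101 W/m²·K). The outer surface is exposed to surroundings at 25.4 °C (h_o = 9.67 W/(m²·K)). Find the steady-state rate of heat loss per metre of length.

Q' = 98.0 W/m

Treat each layer as a resistance in series:
  R'_conv,in = 1/(2πr h) = 1/(2π·0.145·101) = 0.01087 m·K/W
  R'_brass = ln(0.167/0.145)/(2πk) = 0.1413/(2π·91.3) = 2.462×10^-4 m·K/W
  R'_calcium silicate = ln(0.382/0.167)/(2πk) = 0.8274/(2π·0.0500) = 2.634 m·K/W
  R'_diatomaceous earth = ln(0.430/0.382)/(2πk) = 0.1184/(2π·0.105) = 0.1794 m·K/W
  R'_conv,out = 1/(2πr h) = 1/(2π·0.430·9.67) = 0.03828 m·K/W
ΣR = 0.01087 + 2.462×10^-4 + 2.634 + 0.1794 + 0.03828 = 2.863 m·K/W
Q' = ΔT/ΣR = (306 °C − 25.4 °C)/2.863 = 98.0 W/m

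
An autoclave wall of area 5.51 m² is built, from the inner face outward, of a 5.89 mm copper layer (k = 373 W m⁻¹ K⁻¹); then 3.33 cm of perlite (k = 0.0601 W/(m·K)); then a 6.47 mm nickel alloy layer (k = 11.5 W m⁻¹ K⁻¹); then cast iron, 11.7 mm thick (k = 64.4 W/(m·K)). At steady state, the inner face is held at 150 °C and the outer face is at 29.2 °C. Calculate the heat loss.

Series thermal resistances, inner to outer:
  R_copper = L/(kA) = 0.00589/(373·5.51) = 2.866×10^-6 K/W
  R_perlite = L/(kA) = 0.0333/(0.0601·5.51) = 0.1006 K/W
  R_nickel alloy = L/(kA) = 0.00647/(11.5·5.51) = 1.021×10^-4 K/W
  R_cast iron = L/(kA) = 0.0117/(64.4·5.51) = 3.297×10^-5 K/W
ΣR = 2.866×10^-6 + 0.1006 + 1.021×10^-4 + 3.297×10^-5 = 0.1007 K/W
Q = ΔT/ΣR = (150 °C − 29.2 °C)/0.1007 = 1200 W

Q = 1200 W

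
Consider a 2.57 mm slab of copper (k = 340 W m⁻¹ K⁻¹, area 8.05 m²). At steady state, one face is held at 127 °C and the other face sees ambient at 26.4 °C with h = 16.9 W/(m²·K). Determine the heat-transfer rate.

Treat each layer as a resistance in series:
  R_copper = L/(kA) = 0.00257/(340·8.05) = 9.390×10^-7 K/W
  R_conv,out = 1/(hA) = 1/(16.9·8.05) = 0.007351 K/W
ΣR = 9.390×10^-7 + 0.007351 = 0.007352 K/W
Q = ΔT/ΣR = (127 °C − 26.4 °C)/0.007352 = 13700 W

Q = 13.7 kW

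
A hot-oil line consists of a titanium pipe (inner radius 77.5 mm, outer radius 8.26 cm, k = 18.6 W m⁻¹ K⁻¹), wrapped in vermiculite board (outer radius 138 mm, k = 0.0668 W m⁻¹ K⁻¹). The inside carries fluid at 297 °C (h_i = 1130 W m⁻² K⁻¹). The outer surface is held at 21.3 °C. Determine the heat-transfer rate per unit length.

Treat each layer as a resistance in series:
  R'_conv,in = 1/(2πr h) = 1/(2π·0.0775·1130) = 0.001817 m·K/W
  R'_titanium = ln(0.0826/0.0775)/(2πk) = 0.06373/(2π·18.6) = 5.453×10^-4 m·K/W
  R'_vermiculite board = ln(0.138/0.0826)/(2πk) = 0.5132/(2π·0.0668) = 1.223 m·K/W
ΣR = 0.001817 + 5.453×10^-4 + 1.223 = 1.225 m·K/W
Q' = ΔT/ΣR = (297 °C − 21.3 °C)/1.225 = 225 W/m

Q' = 225 W/m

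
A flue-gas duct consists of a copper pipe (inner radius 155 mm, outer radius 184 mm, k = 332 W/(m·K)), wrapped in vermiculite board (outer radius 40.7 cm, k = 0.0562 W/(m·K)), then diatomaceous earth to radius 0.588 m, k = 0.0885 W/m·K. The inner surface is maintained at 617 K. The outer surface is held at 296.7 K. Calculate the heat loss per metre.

Q' = 110 W/m

Treat each layer as a resistance in series:
  R'_copper = ln(0.184/0.155)/(2πk) = 0.1715/(2π·332) = 8.222×10^-5 m·K/W
  R'_vermiculite board = ln(0.407/0.184)/(2πk) = 0.7939/(2π·0.0562) = 2.248 m·K/W
  R'_diatomaceous earth = ln(0.588/0.407)/(2πk) = 0.3679/(2π·0.0885) = 0.6616 m·K/W
ΣR = 8.222×10^-5 + 2.248 + 0.6616 = 2.910 m·K/W
Q' = ΔT/ΣR = (617 K − 296.7 K)/2.910 = 110 W/m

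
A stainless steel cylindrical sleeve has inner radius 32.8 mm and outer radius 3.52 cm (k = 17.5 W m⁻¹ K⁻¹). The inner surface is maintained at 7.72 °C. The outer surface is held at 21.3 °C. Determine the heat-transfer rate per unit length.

Q' = 21.1 kW/m

Q' = 2πk·ΔT/ln(r₂/r₁) = 2π × 17.5 × 13.58 / ln(0.0352/0.0328) = 21100 W/m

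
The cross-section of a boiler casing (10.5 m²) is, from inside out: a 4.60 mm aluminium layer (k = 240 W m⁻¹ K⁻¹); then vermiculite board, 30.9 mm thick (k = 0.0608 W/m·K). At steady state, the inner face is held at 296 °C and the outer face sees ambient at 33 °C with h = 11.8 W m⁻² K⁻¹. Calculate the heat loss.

Resistance network (inner→outer):
  R_aluminium = L/(kA) = 0.00460/(240·10.5) = 1.825×10^-6 K/W
  R_vermiculite board = L/(kA) = 0.0309/(0.0608·10.5) = 0.04840 K/W
  R_conv,out = 1/(hA) = 1/(11.8·10.5) = 0.008071 K/W
ΣR = 1.825×10^-6 + 0.04840 + 0.008071 = 0.05647 K/W
Q = ΔT/ΣR = (296 °C − 33 °C)/0.05647 = 4660 W

Q = 4.66 kW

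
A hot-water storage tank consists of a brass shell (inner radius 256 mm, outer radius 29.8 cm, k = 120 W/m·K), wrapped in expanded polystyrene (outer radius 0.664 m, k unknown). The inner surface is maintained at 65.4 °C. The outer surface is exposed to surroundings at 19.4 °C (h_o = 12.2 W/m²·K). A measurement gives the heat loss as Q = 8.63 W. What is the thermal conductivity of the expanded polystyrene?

k = 0.0277 W/m·K

ΣR = ΔT/Q = |65.4 − 19.4|/8.63 = 5.330 K/W
Known resistances:
  R_brass = (1/0.256 − 1/0.298)/(4πk) = 0.5505/(4π·120) = 3.651×10^-4 K/W
  R_conv,out = 1/(4πr²h) = 1/(4π·0.664²·12.2) = 0.01479 K/W
R_expanded polystyrene = ΣR − ΣR_known = 5.330 − 0.01516 = 5.315 K/W
(1/r₁−1/r₂)/(4πk) = 5.315 ⇒ k = 1.850/(4π·5.315) = 0.0277 W/m·K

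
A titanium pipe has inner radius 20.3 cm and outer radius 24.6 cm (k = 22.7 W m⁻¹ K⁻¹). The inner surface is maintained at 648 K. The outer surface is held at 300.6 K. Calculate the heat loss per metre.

Q' = 2.58×10^5 W/m

Q' = 2πk·ΔT/ln(r₂/r₁) = 2π × 22.7 × 347.4 / ln(0.246/0.203) = 2.58×10^5 W/m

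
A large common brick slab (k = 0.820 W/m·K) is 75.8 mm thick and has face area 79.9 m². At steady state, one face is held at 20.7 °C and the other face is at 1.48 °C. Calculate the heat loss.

Q = 16.6 kW

Q = kA·ΔT/L = 0.820 × 79.9 × |20.7 °C − 1.48 °C| / 0.0758 = 16600 W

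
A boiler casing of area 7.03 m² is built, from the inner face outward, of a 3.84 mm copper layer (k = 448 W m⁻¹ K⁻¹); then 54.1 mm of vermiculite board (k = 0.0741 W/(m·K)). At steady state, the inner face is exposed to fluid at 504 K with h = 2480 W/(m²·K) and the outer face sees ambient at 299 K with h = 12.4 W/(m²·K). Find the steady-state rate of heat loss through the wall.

Q = 1780 W

Series thermal resistances, inner to outer:
  R_conv,in = 1/(hA) = 1/(2480·7.03) = 5.736×10^-5 K/W
  R_copper = L/(kA) = 0.00384/(448·7.03) = 1.219×10^-6 K/W
  R_vermiculite board = L/(kA) = 0.0541/(0.0741·7.03) = 0.1039 K/W
  R_conv,out = 1/(hA) = 1/(12.4·7.03) = 0.01147 K/W
ΣR = 5.736×10^-5 + 1.219×10^-6 + 0.1039 + 0.01147 = 0.1154 K/W
Q = ΔT/ΣR = (504 K − 299 K)/0.1154 = 1780 W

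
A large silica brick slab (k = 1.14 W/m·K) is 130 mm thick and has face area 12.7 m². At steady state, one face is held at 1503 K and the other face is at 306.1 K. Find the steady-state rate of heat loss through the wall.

Q = 133 kW

Q = kA·ΔT/L = 1.14 × 12.7 × |1503 K − 306.1 K| / 0.130 = 1.33×10^5 W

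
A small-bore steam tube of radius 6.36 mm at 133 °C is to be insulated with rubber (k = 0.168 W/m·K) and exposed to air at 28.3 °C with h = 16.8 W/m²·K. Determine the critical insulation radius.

For a cylinder, r_cr = k_ins/h = 0.168/16.8 = 0.0100 m = 1.00 cm

r_cr = 1.00 cm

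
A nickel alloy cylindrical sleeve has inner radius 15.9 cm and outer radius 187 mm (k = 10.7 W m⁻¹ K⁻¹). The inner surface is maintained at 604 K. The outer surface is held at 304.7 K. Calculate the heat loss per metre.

Q' = 2πk·ΔT/ln(r₂/r₁) = 2π × 10.7 × 299.3 / ln(0.187/0.159) = 1.24×10^5 W/m

Q' = 124 kW/m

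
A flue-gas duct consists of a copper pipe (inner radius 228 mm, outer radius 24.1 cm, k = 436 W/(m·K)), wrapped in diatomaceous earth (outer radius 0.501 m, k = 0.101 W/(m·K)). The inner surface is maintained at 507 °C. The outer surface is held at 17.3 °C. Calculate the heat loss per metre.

Q' = 425 W/m

Resistance network (inner→outer):
  R'_copper = ln(0.241/0.228)/(2πk) = 0.05545/(2π·436) = 2.024×10^-5 m·K/W
  R'_diatomaceous earth = ln(0.501/0.241)/(2πk) = 0.7318/(2π·0.101) = 1.153 m·K/W
ΣR = 2.024×10^-5 + 1.153 = 1.153 m·K/W
Q' = ΔT/ΣR = (507 °C − 17.3 °C)/1.153 = 425 W/m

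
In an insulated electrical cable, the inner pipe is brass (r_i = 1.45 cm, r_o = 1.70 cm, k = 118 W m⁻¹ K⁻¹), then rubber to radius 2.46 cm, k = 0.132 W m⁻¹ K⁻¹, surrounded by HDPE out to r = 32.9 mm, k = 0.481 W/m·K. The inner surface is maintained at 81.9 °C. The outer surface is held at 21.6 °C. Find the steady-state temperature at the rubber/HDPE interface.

T = 32.3 °C

Resistance network (inner→outer):
  R'_brass = ln(0.0170/0.0145)/(2πk) = 0.1591/(2π·118) = 2.145×10^-4 m·K/W
  R'_rubber = ln(0.0246/0.0170)/(2πk) = 0.3695/(2π·0.132) = 0.4456 m·K/W
  R'_HDPE = ln(0.0329/0.0246)/(2πk) = 0.2907/(2π·0.481) = 0.09620 m·K/W
ΣR = 2.145×10^-4 + 0.4456 + 0.09620 = 0.5420 m·K/W
Q' = ΔT/ΣR = (81.9 °C − 21.6 °C)/0.5420 = 111.3 W/m
From the inner boundary to the rubber/HDPE interface, ΣR_partial = 0.4458 m·K/W.
T_interface = T_in − Q'·ΣR_partial = 81.9 °C − (111.3)(0.4458) = 32.3 °C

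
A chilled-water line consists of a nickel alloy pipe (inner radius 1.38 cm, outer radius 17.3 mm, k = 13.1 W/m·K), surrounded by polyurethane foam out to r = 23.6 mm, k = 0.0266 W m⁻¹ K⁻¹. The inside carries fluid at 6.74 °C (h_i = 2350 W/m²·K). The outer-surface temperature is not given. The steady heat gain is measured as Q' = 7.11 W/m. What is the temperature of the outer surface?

T_out = 20.0 °C

Series resistances:
  R'_conv,in = 1/(2πr h) = 1/(2π·0.0138·2350) = 0.004908 m·K/W
  R'_nickel alloy = ln(0.0173/0.0138)/(2πk) = 0.2260/(2π·13.1) = 0.002746 m·K/W
  R'_polyurethane foam = ln(0.0236/0.0173)/(2πk) = 0.3105/(2π·0.0266) = 1.858 m·K/W
ΣR = 1.866 m·K/W
ΔT = Q'·ΣR = 7.11 × 1.866 = 13.27 K
Heat flows inward, so T_out = T_in + ΔT = 6.74 + 13.27 = 20.0 °C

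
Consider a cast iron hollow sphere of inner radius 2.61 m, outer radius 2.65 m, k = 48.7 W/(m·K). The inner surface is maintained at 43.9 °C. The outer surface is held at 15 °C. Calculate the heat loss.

Q = 3.06×10^6 W

Q = 4πk·ΔT/(1/r₁ − 1/r₂) = 4π × 48.7 × 28.9 / (1/2.61 − 1/2.65) = 3.06×10^6 W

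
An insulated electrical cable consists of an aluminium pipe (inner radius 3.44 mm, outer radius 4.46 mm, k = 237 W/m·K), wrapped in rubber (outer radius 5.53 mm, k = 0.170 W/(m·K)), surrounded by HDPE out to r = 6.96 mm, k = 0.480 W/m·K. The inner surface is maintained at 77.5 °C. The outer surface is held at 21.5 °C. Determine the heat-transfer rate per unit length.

Resistance network (inner→outer):
  R'_aluminium = ln(0.00446/0.00344)/(2πk) = 0.2597/(2π·237) = 1.744×10^-4 m·K/W
  R'_rubber = ln(0.00553/0.00446)/(2πk) = 0.2150/(2π·0.170) = 0.2013 m·K/W
  R'_HDPE = ln(0.00696/0.00553)/(2πk) = 0.2300/(2π·0.480) = 0.07626 m·K/W
ΣR = 1.744×10^-4 + 0.2013 + 0.07626 = 0.2777 m·K/W
Q' = ΔT/ΣR = (77.5 °C − 21.5 °C)/0.2777 = 202 W/m

Q' = 202 W/m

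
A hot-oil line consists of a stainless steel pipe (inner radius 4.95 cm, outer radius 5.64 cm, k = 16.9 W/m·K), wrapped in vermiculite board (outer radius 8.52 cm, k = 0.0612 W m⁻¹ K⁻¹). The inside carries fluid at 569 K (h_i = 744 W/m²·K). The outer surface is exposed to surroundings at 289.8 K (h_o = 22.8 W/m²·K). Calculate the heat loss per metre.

Series thermal resistances, inner to outer:
  R'_conv,in = 1/(2πr h) = 1/(2π·0.0495·744) = 0.004322 m·K/W
  R'_stainless steel = ln(0.0564/0.0495)/(2πk) = 0.1305/(2π·16.9) = 0.001229 m·K/W
  R'_vermiculite board = ln(0.0852/0.0564)/(2πk) = 0.4125/(2π·0.0612) = 1.073 m·K/W
  R'_conv,out = 1/(2πr h) = 1/(2π·0.0852·22.8) = 0.08193 m·K/W
ΣR = 0.004322 + 0.001229 + 1.073 + 0.08193 = 1.160 m·K/W
Q' = ΔT/ΣR = (569 K − 289.8 K)/1.160 = 241 W/m

Q' = 241 W/m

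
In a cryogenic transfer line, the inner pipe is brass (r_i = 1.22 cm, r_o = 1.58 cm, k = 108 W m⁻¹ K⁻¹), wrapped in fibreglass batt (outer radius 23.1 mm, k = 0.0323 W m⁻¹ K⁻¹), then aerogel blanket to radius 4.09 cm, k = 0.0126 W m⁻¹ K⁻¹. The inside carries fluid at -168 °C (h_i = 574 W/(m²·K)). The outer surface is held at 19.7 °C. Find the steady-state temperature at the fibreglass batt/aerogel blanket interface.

T = -129 °C

Treat each layer as a resistance in series:
  R'_conv,in = 1/(2πr h) = 1/(2π·0.0122·574) = 0.02273 m·K/W
  R'_brass = ln(0.0158/0.0122)/(2πk) = 0.2586/(2π·108) = 3.810×10^-4 m·K/W
  R'_fibreglass batt = ln(0.0231/0.0158)/(2πk) = 0.3798/(2π·0.0323) = 1.872 m·K/W
  R'_aerogel blanket = ln(0.0409/0.0231)/(2πk) = 0.5713/(2π·0.0126) = 7.216 m·K/W
ΣR = 0.02273 + 3.810×10^-4 + 1.872 + 7.216 = 9.111 m·K/W
Q' = ΔT/ΣR = (-168 °C − 19.7 °C)/9.111 = -20.60 W/m
From the inner boundary to the fibreglass batt/aerogel blanket interface, ΣR_partial = 1.895 m·K/W.
T_interface = T_in − Q'·ΣR_partial = -168 °C − (-20.60)(1.895) = -129 °C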